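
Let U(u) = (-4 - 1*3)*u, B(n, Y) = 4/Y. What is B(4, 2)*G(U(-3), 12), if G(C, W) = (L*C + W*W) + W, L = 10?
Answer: 732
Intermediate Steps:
U(u) = -7*u (U(u) = (-4 - 3)*u = -7*u)
G(C, W) = W + W² + 10*C (G(C, W) = (10*C + W*W) + W = (10*C + W²) + W = (W² + 10*C) + W = W + W² + 10*C)
B(4, 2)*G(U(-3), 12) = (4/2)*(12 + 12² + 10*(-7*(-3))) = (4*(½))*(12 + 144 + 10*21) = 2*(12 + 144 + 210) = 2*366 = 732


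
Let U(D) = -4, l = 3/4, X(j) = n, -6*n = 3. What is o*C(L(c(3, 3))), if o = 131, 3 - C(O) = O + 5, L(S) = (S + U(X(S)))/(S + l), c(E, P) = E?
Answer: -3406/15 ≈ -227.07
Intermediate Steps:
n = -½ (n = -⅙*3 = -½ ≈ -0.50000)
X(j) = -½
l = ¾ (l = 3*(¼) = ¾ ≈ 0.75000)
L(S) = (-4 + S)/(¾ + S) (L(S) = (S - 4)/(S + ¾) = (-4 + S)/(¾ + S))
C(O) = -2 - O (C(O) = 3 - (O + 5) = 3 - (5 + O) = 3 + (-5 - O) = -2 - O)
o*C(L(c(3, 3))) = 131*(-2 - 4*(-4 + 3)/(3 + 4*3)) = 131*(-2 - 4*(-1)/(3 + 12)) = 131*(-2 - 4*(-1)/15) = 131*(-2 - 1*(-4/15)) = 131*(-2 + 4/15) = 131*(-26/15) = -3406/15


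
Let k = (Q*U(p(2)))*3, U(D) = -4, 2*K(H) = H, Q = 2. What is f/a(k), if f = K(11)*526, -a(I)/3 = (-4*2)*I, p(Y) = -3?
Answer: -2893/576 ≈ -5.0226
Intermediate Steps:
K(H) = H/2
k = -24 (k = (2*(-4))*3 = -8*3 = -24)
a(I) = 24*I (a(I) = -3*(-4*2)*I = -(-24)*I = 24*I)
f = 2893 (f = ((½)*11)*526 = (11/2)*526 = 2893)
f/a(k) = 2893/((24*(-24))) = 2893/(-576) = 2893*(-1/576) = -2893/576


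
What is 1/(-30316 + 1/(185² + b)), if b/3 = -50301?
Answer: -116678/3537210249 ≈ -3.2986e-5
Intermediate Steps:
b = -150903 (b = 3*(-50301) = -150903)
1/(-30316 + 1/(185² + b)) = 1/(-30316 + 1/(185² - 150903)) = 1/(-30316 + 1/(34225 - 150903)) = 1/(-30316 + 1/(-116678)) = 1/(-30316 - 1/116678) = 1/(-3537210249/116678) = -116678/3537210249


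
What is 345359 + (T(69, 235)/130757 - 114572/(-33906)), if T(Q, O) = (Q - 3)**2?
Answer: 69597540758719/201520311 ≈ 3.4536e+5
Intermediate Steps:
T(Q, O) = (-3 + Q)**2
345359 + (T(69, 235)/130757 - 114572/(-33906)) = 345359 + ((-3 + 69)**2/130757 - 114572/(-33906)) = 345359 + (66**2*(1/130757) - 114572*(-1/33906)) = 345359 + (4356*(1/130757) + 57286/16953) = 345359 + (396/11887 + 57286/16953) = 345359 + 687672070/201520311 = 69597540758719/201520311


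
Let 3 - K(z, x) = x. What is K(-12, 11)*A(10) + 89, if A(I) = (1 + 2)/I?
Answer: 433/5 ≈ 86.600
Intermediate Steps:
K(z, x) = 3 - x
A(I) = 3/I
K(-12, 11)*A(10) + 89 = (3 - 1*11)*(3/10) + 89 = (3 - 11)*(3*(⅒)) + 89 = -8*3/10 + 89 = -12/5 + 89 = 433/5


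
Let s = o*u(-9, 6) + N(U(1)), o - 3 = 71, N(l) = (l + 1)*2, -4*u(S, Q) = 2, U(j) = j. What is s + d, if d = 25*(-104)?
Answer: -2633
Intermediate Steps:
u(S, Q) = -½ (u(S, Q) = -¼*2 = -½)
N(l) = 2 + 2*l (N(l) = (1 + l)*2 = 2 + 2*l)
o = 74 (o = 3 + 71 = 74)
d = -2600
s = -33 (s = 74*(-½) + (2 + 2*1) = -37 + (2 + 2) = -37 + 4 = -33)
s + d = -33 - 2600 = -2633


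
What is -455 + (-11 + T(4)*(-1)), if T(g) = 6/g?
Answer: -935/2 ≈ -467.50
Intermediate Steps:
-455 + (-11 + T(4)*(-1)) = -455 + (-11 + (6/4)*(-1)) = -455 + (-11 + (6*(¼))*(-1)) = -455 + (-11 + (3/2)*(-1)) = -455 + (-11 - 3/2) = -455 - 25/2 = -935/2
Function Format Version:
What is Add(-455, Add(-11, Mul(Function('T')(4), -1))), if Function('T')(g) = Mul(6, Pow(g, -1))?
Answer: Rational(-935, 2) ≈ -467.50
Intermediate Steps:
Add(-455, Add(-11, Mul(Function('T')(4), -1))) = Add(-455, Add(-11, Mul(Mul(6, Pow(4, -1)), -1))) = Add(-455, Add(-11, Mul(Mul(6, Rational(1, 4)), -1))) = Add(-455, Add(-11, Mul(Rational(3, 2), -1))) = Add(-455, Add(-11, Rational(-3, 2))) = Add(-455, Rational(-25, 2)) = Rational(-935, 2)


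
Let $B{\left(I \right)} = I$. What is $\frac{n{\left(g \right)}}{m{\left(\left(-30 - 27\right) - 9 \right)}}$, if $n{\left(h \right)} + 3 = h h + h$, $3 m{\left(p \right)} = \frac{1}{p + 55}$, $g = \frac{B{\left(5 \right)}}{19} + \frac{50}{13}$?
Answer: $- \frac{36230799}{61009} \approx -593.86$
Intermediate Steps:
$g = \frac{1015}{247}$ ($g = \frac{5}{19} + \frac{50}{13} = \frac{1015}{247} \approx 4.1093$)
$m{\left(p \right)} = \frac{1}{3 \left(55 + p\right)}$ ($m{\left(p \right)} = \frac{1}{3 \left(p + 55\right)} = \frac{1}{3 \left(55 + p\right)}$)
$n{\left(h \right)} = -3 + h + h^{2}$ ($n{\left(h \right)} = -3 + \left(h h + h\right) = -3 + \left(h^{2} + h\right) = -3 + \left(h + h^{2}\right) = -3 + h + h^{2}$)
$\frac{n{\left(g \right)}}{m{\left(\left(-30 - 27\right) - 9 \right)}} = \frac{-3 + \frac{1015}{247} + \left(\frac{1015}{247}\right)^{2}}{\frac{1}{3} \frac{1}{55 - 66}} = \frac{-3 + \frac{1015}{247} + \frac{1030225}{61009}}{\frac{1}{3} \frac{1}{55 - 66}} = \frac{1097903}{61009 \frac{1}{3 \left(55 - 66\right)}} = \frac{1097903}{61009 \frac{1}{3 \left(-11\right)}} = \frac{1097903}{61009 \cdot \frac{1}{3} \left(- \frac{1}{11}\right)} = \frac{1097903}{61009 \left(- \frac{1}{33}\right)} = \frac{1097903}{61009} \left(-33\right) = - \frac{36230799}{61009}$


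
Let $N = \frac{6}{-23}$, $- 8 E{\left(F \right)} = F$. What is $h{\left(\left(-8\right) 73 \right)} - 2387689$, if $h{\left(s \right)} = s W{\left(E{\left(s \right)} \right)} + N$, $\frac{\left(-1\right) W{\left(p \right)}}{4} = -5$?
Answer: $- \frac{55185493}{23} \approx -2.3994 \cdot 10^{6}$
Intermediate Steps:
$E{\left(F \right)} = - \frac{F}{8}$
$W{\left(p \right)} = 20$ ($W{\left(p \right)} = \left(-4\right) \left(-5\right) = 20$)
$N = - \frac{6}{23}$ ($N = 6 \left(- \frac{1}{23}\right) = - \frac{6}{23} \approx -0.26087$)
$h{\left(s \right)} = - \frac{6}{23} + 20 s$ ($h{\left(s \right)} = s 20 - \frac{6}{23} = 20 s - \frac{6}{23} = - \frac{6}{23} + 20 s$)
$h{\left(\left(-8\right) 73 \right)} - 2387689 = \left(- \frac{6}{23} + 20 \left(\left(-8\right) 73\right)\right) - 2387689 = \left(- \frac{6}{23} + 20 \left(-584\right)\right) - 2387689 = \left(- \frac{6}{23} - 11680\right) - 2387689 = - \frac{268646}{23} - 2387689 = - \frac{55185493}{23}$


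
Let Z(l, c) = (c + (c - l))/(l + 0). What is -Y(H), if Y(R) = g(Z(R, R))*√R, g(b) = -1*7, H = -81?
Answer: 63*I ≈ 63.0*I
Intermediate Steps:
Z(l, c) = (-l + 2*c)/l
g(b) = -7
Y(R) = -7*√R
-Y(H) = -(-7)*√(-81) = -(-7)*9*I = -(-63)*I = 63*I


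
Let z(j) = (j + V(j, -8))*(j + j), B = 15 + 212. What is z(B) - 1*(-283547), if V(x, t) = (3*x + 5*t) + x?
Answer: 780677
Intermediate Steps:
V(x, t) = 4*x + 5*t
B = 227
z(j) = 2*j*(-40 + 5*j) (z(j) = (j + (4*j + 5*(-8)))*(j + j) = (j + (4*j - 40))*(2*j) = (j + (-40 + 4*j))*(2*j) = (-40 + 5*j)*(2*j) = 2*j*(-40 + 5*j))
z(B) - 1*(-283547) = 10*227*(-8 + 227) - 1*(-283547) = 10*227*219 + 283547 = 497130 + 283547 = 780677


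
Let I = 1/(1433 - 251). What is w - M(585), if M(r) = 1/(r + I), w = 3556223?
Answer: 2459025072851/691471 ≈ 3.5562e+6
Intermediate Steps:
I = 1/1182 ≈ 0.00084602
M(r) = 1/(1/1182 + r) (M(r) = 1/(r + 1/1182) = 1/(1/1182 + r))
w - M(585) = 3556223 - 1182/(1 + 1182*585) = 3556223 - 1182/(1 + 691470) = 3556223 - 1182/691471 = 2459025072851/691471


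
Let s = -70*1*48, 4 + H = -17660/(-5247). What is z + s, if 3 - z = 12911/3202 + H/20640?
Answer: -36422082304867/10836576630 ≈ -3361.0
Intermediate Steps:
H = -3328/5247 (H = -4 - 17660/(-5247) = -4 - 17660*(-1/5247) = -4 + 17660/5247 = -3328/5247 ≈ -0.63427)
z = -11184828067/10836576630 (z = 3 - (12911/3202 - 3328/5247/20640) = 3 - (12911*(1/3202) - 3328/5247*1/20640) = 3 - (12911/3202 - 104/3384315) = 3 - 1*43694557957/10836576630 = 3 - 43694557957/10836576630 = -11184828067/10836576630 ≈ -1.0321)
s = -3360 (s = -70*48 = -3360)
z + s = -11184828067/10836576630 - 3360 = -36422082304867/10836576630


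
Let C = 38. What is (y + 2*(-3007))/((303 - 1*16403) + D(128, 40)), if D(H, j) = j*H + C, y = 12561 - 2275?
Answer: -2136/5471 ≈ -0.39042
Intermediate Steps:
y = 10286
D(H, j) = 38 + H*j (D(H, j) = j*H + 38 = H*j + 38 = 38 + H*j)
(y + 2*(-3007))/((303 - 1*16403) + D(128, 40)) = (10286 + 2*(-3007))/((303 - 1*16403) + (38 + 128*40)) = (10286 - 6014)/((303 - 16403) + (38 + 5120)) = 4272/(-16100 + 5158) = 4272/(-10942) = 4272*(-1/10942) = -2136/5471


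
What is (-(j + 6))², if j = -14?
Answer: 64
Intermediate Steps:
(-(j + 6))² = (-(-14 + 6))² = (-1*(-8))² = 8² = 64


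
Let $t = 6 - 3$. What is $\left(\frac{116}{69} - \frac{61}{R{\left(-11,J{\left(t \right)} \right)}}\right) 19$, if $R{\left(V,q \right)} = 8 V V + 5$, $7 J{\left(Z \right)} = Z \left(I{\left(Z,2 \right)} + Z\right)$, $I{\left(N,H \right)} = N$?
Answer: $\frac{2064521}{67137} \approx 30.751$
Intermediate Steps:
$t = 3$
$J{\left(Z \right)} = \frac{2 Z^{2}}{7}$ ($J{\left(Z \right)} = \frac{Z \left(Z + Z\right)}{7} = \frac{Z 2 Z}{7} = \frac{2 Z^{2}}{7}$)
$R{\left(V,q \right)} = 5 + 8 V^{2}$ ($R{\left(V,q \right)} = 8 V^{2} + 5 = 5 + 8 V^{2}$)
$\left(\frac{116}{69} - \frac{61}{R{\left(-11,J{\left(t \right)} \right)}}\right) 19 = \left(\frac{116}{69} - \frac{61}{5 + 8 \left(-11\right)^{2}}\right) 19 = \left(116 \cdot \frac{1}{69} - \frac{61}{5 + 8 \cdot 121}\right) 19 = \left(\frac{116}{69} - \frac{61}{5 + 968}\right) 19 = \left(\frac{116}{69} - \frac{61}{973}\right) 19 = \frac{108659}{67137} \cdot 19 = \frac{2064521}{67137}$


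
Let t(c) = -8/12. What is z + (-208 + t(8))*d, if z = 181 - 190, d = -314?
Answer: 196537/3 ≈ 65512.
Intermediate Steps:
t(c) = -⅔ (t(c) = -8*1/12 = -⅔)
z = -9
z + (-208 + t(8))*d = -9 + (-208 - ⅔)*(-314) = -9 - 626/3*(-314) = -9 + 196564/3 = 196537/3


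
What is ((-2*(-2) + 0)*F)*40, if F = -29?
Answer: -4640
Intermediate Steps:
((-2*(-2) + 0)*F)*40 = ((-2*(-2) + 0)*(-29))*40 = ((4 + 0)*(-29))*40 = (4*(-29))*40 = -116*40 = -4640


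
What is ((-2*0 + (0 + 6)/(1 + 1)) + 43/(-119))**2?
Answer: 98596/14161 ≈ 6.9625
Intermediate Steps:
((-2*0 + (0 + 6)/(1 + 1)) + 43/(-119))**2 = ((0 + 6/2) + 43*(-1/119))**2 = ((0 + 6*(1/2)) - 43/119)**2 = ((0 + 3) - 43/119)**2 = (3 - 43/119)**2 = (314/119)**2 = 98596/14161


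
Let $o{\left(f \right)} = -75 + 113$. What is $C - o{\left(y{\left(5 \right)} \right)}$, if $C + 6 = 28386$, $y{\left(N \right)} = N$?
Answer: $28342$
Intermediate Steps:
$o{\left(f \right)} = 38$
$C = 28380$ ($C = -6 + 28386 = 28380$)
$C - o{\left(y{\left(5 \right)} \right)} = 28380 - 38 = 28342$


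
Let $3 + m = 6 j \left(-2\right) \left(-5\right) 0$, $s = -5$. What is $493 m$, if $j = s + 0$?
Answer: $-1479$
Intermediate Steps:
$j = -5$ ($j = -5 + 0 = -5$)
$m = -3$ ($m = -3 + 6 \left(-5\right) \left(-2\right) \left(-5\right) 0 = -3 - 30 \cdot 10 \cdot 0 = -3 - 0 = -3 + 0 = -3$)
$493 m = 493 \left(-3\right) = -1479$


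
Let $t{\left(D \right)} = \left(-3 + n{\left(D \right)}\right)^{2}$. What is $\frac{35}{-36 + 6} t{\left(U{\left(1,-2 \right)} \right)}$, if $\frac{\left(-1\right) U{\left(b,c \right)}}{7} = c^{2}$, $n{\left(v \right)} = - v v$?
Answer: $- \frac{4335583}{6} \approx -7.226 \cdot 10^{5}$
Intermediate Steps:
$n{\left(v \right)} = - v^{2}$
$U{\left(b,c \right)} = - 7 c^{2}$
$t{\left(D \right)} = \left(-3 - D^{2}\right)^{2}$
$\frac{35}{-36 + 6} t{\left(U{\left(1,-2 \right)} \right)} = \frac{35}{-36 + 6} \left(3 + \left(- 7 \left(-2\right)^{2}\right)^{2}\right)^{2} = \frac{35}{-30} \left(3 + \left(\left(-7\right) 4\right)^{2}\right)^{2} = 35 \left(- \frac{1}{30}\right) \left(3 + \left(-28\right)^{2}\right)^{2} = - \frac{7 \left(3 + 784\right)^{2}}{6} = - \frac{7 \cdot 787^{2}}{6} = \left(- \frac{7}{6}\right) 619369 = - \frac{4335583}{6}$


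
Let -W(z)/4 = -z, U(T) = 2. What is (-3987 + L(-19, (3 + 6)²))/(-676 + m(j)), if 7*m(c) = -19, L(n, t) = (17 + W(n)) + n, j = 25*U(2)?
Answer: 28455/4751 ≈ 5.9893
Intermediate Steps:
W(z) = 4*z (W(z) = -(-4)*z = 4*z)
j = 50 (j = 25*2 = 50)
L(n, t) = 17 + 5*n (L(n, t) = (17 + 4*n) + n = 17 + 5*n)
m(c) = -19/7 (m(c) = (⅐)*(-19) = -19/7)
(-3987 + L(-19, (3 + 6)²))/(-676 + m(j)) = (-3987 + (17 + 5*(-19)))/(-676 - 19/7) = (-3987 + (17 - 95))/(-4751/7) = (-3987 - 78)*(-7/4751) = -4065*(-7/4751) = 28455/4751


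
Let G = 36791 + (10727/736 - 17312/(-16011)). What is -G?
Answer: -433733167565/11784096 ≈ -36807.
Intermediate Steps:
G = 433733167565/11784096 (G = 36791 + (10727*(1/736) - 17312*(-1/16011)) = 36791 + (10727/736 + 17312/16011) = 36791 + 184491629/11784096 = 433733167565/11784096 ≈ 36807.)
-G = -1*433733167565/11784096 = -433733167565/11784096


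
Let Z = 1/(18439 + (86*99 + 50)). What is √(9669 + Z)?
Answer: 2*√1762566873006/27003 ≈ 98.331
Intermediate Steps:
Z = 1/27003 (Z = 1/(18439 + (8514 + 50)) = 1/(18439 + 8564) = 1/27003 ≈ 3.7033e-5)
√(9669 + Z) = √(9669 + 1/27003) = √(261092008/27003) = 2*√1762566873006/27003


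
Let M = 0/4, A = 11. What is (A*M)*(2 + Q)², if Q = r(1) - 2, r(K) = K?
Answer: 0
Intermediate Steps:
M = 0 (M = 0*(¼) = 0)
Q = -1 (Q = 1 - 2 = -1)
(A*M)*(2 + Q)² = (11*0)*(2 - 1)² = 0*1² = 0*1 = 0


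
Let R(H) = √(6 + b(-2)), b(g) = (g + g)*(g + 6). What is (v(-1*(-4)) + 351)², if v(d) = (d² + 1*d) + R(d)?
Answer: (371 + I*√10)² ≈ 1.3763e+5 + 2346.0*I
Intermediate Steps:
b(g) = 2*g*(6 + g) (b(g) = (2*g)*(6 + g) = 2*g*(6 + g))
R(H) = I*√10 (R(H) = √(6 + 2*(-2)*(6 - 2)) = √(6 + 2*(-2)*4) = √(6 - 16) = √(-10) = I*√10)
v(d) = d + d² + I*√10 (v(d) = (d² + 1*d) + I*√10 = (d² + d) + I*√10 = (d + d²) + I*√10 = d + d² + I*√10)
(v(-1*(-4)) + 351)² = ((-1*(-4) + (-1*(-4))² + I*√10) + 351)² = ((4 + 4² + I*√10) + 351)² = ((4 + 16 + I*√10) + 351)² = ((20 + I*√10) + 351)² = (371 + I*√10)²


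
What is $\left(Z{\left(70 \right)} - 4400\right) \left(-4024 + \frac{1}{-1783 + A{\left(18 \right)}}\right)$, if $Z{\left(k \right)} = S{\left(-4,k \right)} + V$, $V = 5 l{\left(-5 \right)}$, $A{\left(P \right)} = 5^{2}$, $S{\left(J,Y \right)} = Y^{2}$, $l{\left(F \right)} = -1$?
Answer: $- \frac{1167241845}{586} \approx -1.9919 \cdot 10^{6}$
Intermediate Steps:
$A{\left(P \right)} = 25$
$V = -5$ ($V = 5 \left(-1\right) = -5$)
$Z{\left(k \right)} = -5 + k^{2}$ ($Z{\left(k \right)} = k^{2} - 5 = -5 + k^{2}$)
$\left(Z{\left(70 \right)} - 4400\right) \left(-4024 + \frac{1}{-1783 + A{\left(18 \right)}}\right) = \left(\left(-5 + 70^{2}\right) - 4400\right) \left(-4024 + \frac{1}{-1783 + 25}\right) = \left(\left(-5 + 4900\right) - 4400\right) \left(-4024 + \frac{1}{-1758}\right) = \left(4895 - 4400\right) \left(-4024 - \frac{1}{1758}\right) = 495 \left(- \frac{7074193}{1758}\right) = - \frac{1167241845}{586}$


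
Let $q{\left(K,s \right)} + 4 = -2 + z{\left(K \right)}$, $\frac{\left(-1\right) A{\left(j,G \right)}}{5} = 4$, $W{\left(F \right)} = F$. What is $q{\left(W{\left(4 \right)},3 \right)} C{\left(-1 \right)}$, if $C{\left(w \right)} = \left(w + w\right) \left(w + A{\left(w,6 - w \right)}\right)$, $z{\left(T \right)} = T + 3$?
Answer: $42$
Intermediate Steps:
$z{\left(T \right)} = 3 + T$
$A{\left(j,G \right)} = -20$ ($A{\left(j,G \right)} = \left(-5\right) 4 = -20$)
$C{\left(w \right)} = 2 w \left(-20 + w\right)$ ($C{\left(w \right)} = \left(w + w\right) \left(w - 20\right) = 2 w \left(-20 + w\right)$)
$q{\left(K,s \right)} = -3 + K$ ($q{\left(K,s \right)} = -4 + \left(-2 + \left(3 + K\right)\right) = -4 + \left(1 + K\right) = -3 + K$)
$q{\left(W{\left(4 \right)},3 \right)} C{\left(-1 \right)} = \left(-3 + 4\right) 2 \left(-1\right) \left(-20 - 1\right) = 1 \cdot 2 \left(-1\right) \left(-21\right) = 1 \cdot 42 = 42$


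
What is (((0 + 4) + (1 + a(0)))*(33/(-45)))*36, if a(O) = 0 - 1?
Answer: -528/5 ≈ -105.60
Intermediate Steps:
a(O) = -1
(((0 + 4) + (1 + a(0)))*(33/(-45)))*36 = (((0 + 4) + (1 - 1))*(33/(-45)))*36 = ((4 + 0)*(33*(-1/45)))*36 = (4*(-11/15))*36 = -44/15*36 = -528/5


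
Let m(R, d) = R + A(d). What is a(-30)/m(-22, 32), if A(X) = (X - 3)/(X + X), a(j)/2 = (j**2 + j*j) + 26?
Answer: -233728/1379 ≈ -169.49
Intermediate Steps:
a(j) = 52 + 4*j**2 (a(j) = 2*((j**2 + j*j) + 26) = 2*((j**2 + j**2) + 26) = 2*(2*j**2 + 26) = 2*(26 + 2*j**2) = 52 + 4*j**2)
A(X) = (-3 + X)/(2*X) (A(X) = (-3 + X)/((2*X)) = (-3 + X)*(1/(2*X)) = (-3 + X)/(2*X))
m(R, d) = R + (-3 + d)/(2*d)
a(-30)/m(-22, 32) = (52 + 4*(-30)**2)/(1/2 - 22 - 3/2/32) = (52 + 4*900)/(1/2 - 22 - 3/2*1/32) = (52 + 3600)/(1/2 - 22 - 3/64) = 3652/(-1379/64) = 3652*(-64/1379) = -233728/1379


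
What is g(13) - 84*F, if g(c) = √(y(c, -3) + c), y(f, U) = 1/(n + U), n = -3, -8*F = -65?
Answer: -1365/2 + √462/6 ≈ -678.92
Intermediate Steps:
F = 65/8 (F = -⅛*(-65) = 65/8 ≈ 8.1250)
y(f, U) = 1/(-3 + U)
g(c) = √(-⅙ + c) (g(c) = √(1/(-3 - 3) + c) = √(1/(-6) + c) = √(-⅙ + c))
g(13) - 84*F = √(-6 + 36*13)/6 - 84*65/8 = √(-6 + 468)/6 - 1365/2 = √462/6 - 1365/2 = -1365/2 + √462/6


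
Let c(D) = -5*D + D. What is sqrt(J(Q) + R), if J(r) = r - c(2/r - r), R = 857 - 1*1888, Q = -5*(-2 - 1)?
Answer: 2*I*sqrt(60495)/15 ≈ 32.794*I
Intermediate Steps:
c(D) = -4*D
Q = 15 (Q = -5*(-3) = 15)
R = -1031 (R = 857 - 1888 = -1031)
J(r) = -3*r + 8/r (J(r) = r - (-4)*(2/r - r) = r - (-4)*(-r + 2/r) = r - (-8/r + 4*r) = r + (-4*r + 8/r) = -3*r + 8/r)
sqrt(J(Q) + R) = sqrt((-3*15 + 8/15) - 1031) = sqrt((-45 + 8*(1/15)) - 1031) = sqrt((-45 + 8/15) - 1031) = sqrt(-667/15 - 1031) = sqrt(-16132/15) = 2*I*sqrt(60495)/15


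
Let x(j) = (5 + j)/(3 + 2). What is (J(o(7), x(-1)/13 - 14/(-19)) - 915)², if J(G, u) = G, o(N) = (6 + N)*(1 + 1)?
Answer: 790321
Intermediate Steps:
o(N) = 12 + 2*N (o(N) = (6 + N)*2 = 12 + 2*N)
x(j) = 1 + j/5 (x(j) = (5 + j)/5 = (5 + j)*(⅕) = 1 + j/5)
(J(o(7), x(-1)/13 - 14/(-19)) - 915)² = ((12 + 2*7) - 915)² = ((12 + 14) - 915)² = (26 - 915)² = (-889)² = 790321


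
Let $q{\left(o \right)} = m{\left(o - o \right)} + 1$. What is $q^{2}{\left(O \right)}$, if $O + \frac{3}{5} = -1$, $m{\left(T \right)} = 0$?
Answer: $1$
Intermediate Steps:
$O = - \frac{8}{5}$ ($O = - \frac{3}{5} - 1 = - \frac{8}{5} \approx -1.6$)
$q{\left(o \right)} = 1$ ($q{\left(o \right)} = 0 + 1 = 1$)
$q^{2}{\left(O \right)} = 1^{2} = 1$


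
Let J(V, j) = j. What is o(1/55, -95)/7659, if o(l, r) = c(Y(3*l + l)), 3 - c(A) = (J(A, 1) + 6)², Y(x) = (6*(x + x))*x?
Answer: -2/333 ≈ -0.0060060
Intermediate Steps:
Y(x) = 12*x² (Y(x) = (6*(2*x))*x = (12*x)*x = 12*x²)
c(A) = -46 (c(A) = 3 - (1 + 6)² = 3 - 1*7² = 3 - 1*49 = 3 - 49 = -46)
o(l, r) = -46
o(1/55, -95)/7659 = -46/7659 = -46*1/7659 = -2/333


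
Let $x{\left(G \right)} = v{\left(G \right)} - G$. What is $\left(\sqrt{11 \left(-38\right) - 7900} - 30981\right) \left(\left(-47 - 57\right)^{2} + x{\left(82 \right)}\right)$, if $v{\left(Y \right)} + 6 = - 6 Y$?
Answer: $-317121516 + 10236 i \sqrt{8318} \approx -3.1712 \cdot 10^{8} + 9.3356 \cdot 10^{5} i$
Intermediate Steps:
$v{\left(Y \right)} = -6 - 6 Y$
$x{\left(G \right)} = -6 - 7 G$ ($x{\left(G \right)} = \left(-6 - 6 G\right) - G = -6 - 7 G$)
$\left(\sqrt{11 \left(-38\right) - 7900} - 30981\right) \left(\left(-47 - 57\right)^{2} + x{\left(82 \right)}\right) = \left(\sqrt{11 \left(-38\right) - 7900} - 30981\right) \left(\left(-47 - 57\right)^{2} - 580\right) = \left(\sqrt{-418 - 7900} - 30981\right) \left(\left(-104\right)^{2} - 580\right) = \left(\sqrt{-8318} - 30981\right) \left(10816 - 580\right) = \left(i \sqrt{8318} - 30981\right) 10236 = \left(-30981 + i \sqrt{8318}\right) 10236 = -317121516 + 10236 i \sqrt{8318}$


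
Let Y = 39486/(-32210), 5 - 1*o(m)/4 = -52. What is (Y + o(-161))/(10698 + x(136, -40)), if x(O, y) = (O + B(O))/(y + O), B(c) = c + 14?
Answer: 175305456/8272284935 ≈ 0.021192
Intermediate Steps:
B(c) = 14 + c
x(O, y) = (14 + 2*O)/(O + y) (x(O, y) = (O + (14 + O))/(y + O) = (14 + 2*O)/(O + y))
o(m) = 228 (o(m) = 20 - 4*(-52) = 20 + 208 = 228)
Y = -19743/16105 (Y = 39486*(-1/32210) = -19743/16105 ≈ -1.2259)
(Y + o(-161))/(10698 + x(136, -40)) = (-19743/16105 + 228)/(10698 + 2*(7 + 136)/(136 - 40)) = 3652197/(16105*(10698 + 2*143/96)) = 3652197/(16105*(10698 + 2*(1/96)*143)) = 3652197/(16105*(10698 + 143/48)) = 3652197/(16105*(513647/48)) = (3652197/16105)*(48/513647) = 175305456/8272284935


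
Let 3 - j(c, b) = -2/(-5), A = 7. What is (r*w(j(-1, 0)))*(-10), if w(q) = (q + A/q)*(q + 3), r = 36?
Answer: -693504/65 ≈ -10669.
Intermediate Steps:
j(c, b) = 13/5 (j(c, b) = 3 - (-2)/(-5) = 3 - (-2)*(-1)/5 = 3 - 1*2/5 = 3 - 2/5 = 13/5)
w(q) = (3 + q)*(q + 7/q) (w(q) = (q + 7/q)*(q + 3) = (q + 7/q)*(3 + q) = (3 + q)*(q + 7/q))
(r*w(j(-1, 0)))*(-10) = (36*(7 + (13/5)**2 + 3*(13/5) + 21/(13/5)))*(-10) = (36*(7 + 169/25 + 39/5 + 21*(5/13)))*(-10) = (36*(7 + 169/25 + 39/5 + 105/13))*(-10) = (36*(9632/325))*(-10) = (346752/325)*(-10) = -693504/65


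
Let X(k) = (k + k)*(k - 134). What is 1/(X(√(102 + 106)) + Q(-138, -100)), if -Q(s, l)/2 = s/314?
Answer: -5137825/181978685454 - 6605932*√13/90989342727 ≈ -0.00029000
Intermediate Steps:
Q(s, l) = -s/157 (Q(s, l) = -2*s/314 = -s/157)
X(k) = 2*k*(-134 + k) (X(k) = (2*k)*(-134 + k) = 2*k*(-134 + k))
1/(X(√(102 + 106)) + Q(-138, -100)) = 1/(2*√(102 + 106)*(-134 + √(102 + 106)) - 1/157*(-138)) = 1/(2*√208*(-134 + √208) + 138/157) = 1/(2*(4*√13)*(-134 + 4*√13) + 138/157) = 1/(8*√13*(-134 + 4*√13) + 138/157) = 1/(138/157 + 8*√13*(-134 + 4*√13))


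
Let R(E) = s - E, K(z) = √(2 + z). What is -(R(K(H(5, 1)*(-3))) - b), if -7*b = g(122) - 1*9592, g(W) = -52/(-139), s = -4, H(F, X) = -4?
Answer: 1337128/973 + √14 ≈ 1378.0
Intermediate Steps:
g(W) = 52/139 (g(W) = -52*(-1/139) = 52/139)
R(E) = -4 - E
b = 1333236/973 (b = -(52/139 - 1*9592)/7 = -(52/139 - 9592)/7 = -⅐*(-1333236/139) = 1333236/973 ≈ 1370.2)
-(R(K(H(5, 1)*(-3))) - b) = -((-4 - √(2 - 4*(-3))) - 1*1333236/973) = -((-4 - √(2 + 12)) - 1333236/973) = -((-4 - √14) - 1333236/973) = -(-1337128/973 - √14) = 1337128/973 + √14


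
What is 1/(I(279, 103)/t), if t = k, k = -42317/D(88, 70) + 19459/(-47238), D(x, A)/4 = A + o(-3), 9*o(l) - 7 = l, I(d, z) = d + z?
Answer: -9020041019/22880953488 ≈ -0.39422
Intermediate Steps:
o(l) = 7/9 + l/9
D(x, A) = 16/9 + 4*A (D(x, A) = 4*(A + (7/9 + (⅑)*(-3))) = 4*(A + (7/9 - ⅓)) = 4*(A + 4/9) = 4*(4/9 + A) = 16/9 + 4*A)
k = -9020041019/59897784 (k = -42317/(16/9 + 4*70) + 19459/(-47238) = -42317/(16/9 + 280) + 19459*(-1/47238) = -42317/2536/9 - 19459/47238 = -42317*9/2536 - 19459/47238 = -380853/2536 - 19459/47238 = -9020041019/59897784 ≈ -150.59)
t = -9020041019/59897784 ≈ -150.59
1/(I(279, 103)/t) = 1/((279 + 103)/(-9020041019/59897784)) = 1/(382*(-59897784/9020041019)) = 1/(-22880953488/9020041019) = -9020041019/22880953488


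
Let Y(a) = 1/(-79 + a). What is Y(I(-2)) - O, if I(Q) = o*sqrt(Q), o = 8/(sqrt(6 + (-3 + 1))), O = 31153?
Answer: -195422848/6273 - 4*I*sqrt(2)/6273 ≈ -31153.0 - 0.00090178*I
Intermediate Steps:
o = 4 (o = 8/(sqrt(6 - 2)) = 8/(sqrt(4)) = 8/2 = 8*(1/2) = 4)
I(Q) = 4*sqrt(Q)
Y(I(-2)) - O = 1/(-79 + 4*sqrt(-2)) - 1*31153 = 1/(-79 + 4*(I*sqrt(2))) - 31153 = 1/(-79 + 4*I*sqrt(2)) - 31153 = -31153 + 1/(-79 + 4*I*sqrt(2))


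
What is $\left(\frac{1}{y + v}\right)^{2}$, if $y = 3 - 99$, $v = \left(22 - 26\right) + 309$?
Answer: $\frac{1}{43681} \approx 2.2893 \cdot 10^{-5}$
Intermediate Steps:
$v = 305$ ($v = \left(22 - 26\right) + 309 = -4 + 309 = 305$)
$y = -96$ ($y = 3 - 99 = -96$)
$\left(\frac{1}{y + v}\right)^{2} = \left(\frac{1}{-96 + 305}\right)^{2} = \left(\frac{1}{209}\right)^{2} = \frac{1}{43681}$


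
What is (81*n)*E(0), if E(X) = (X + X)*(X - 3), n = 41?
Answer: 0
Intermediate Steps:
E(X) = 2*X*(-3 + X) (E(X) = (2*X)*(-3 + X) = 2*X*(-3 + X))
(81*n)*E(0) = (81*41)*(2*0*(-3 + 0)) = 3321*(2*0*(-3)) = 3321*0 = 0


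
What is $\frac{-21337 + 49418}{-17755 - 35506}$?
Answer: $- \frac{28081}{53261} \approx -0.52723$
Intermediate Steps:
$\frac{-21337 + 49418}{-17755 - 35506} = \frac{28081}{-53261} = 28081 \left(- \frac{1}{53261}\right) = - \frac{28081}{53261}$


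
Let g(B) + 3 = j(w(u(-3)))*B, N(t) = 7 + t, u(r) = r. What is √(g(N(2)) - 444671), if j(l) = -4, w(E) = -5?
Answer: I*√444710 ≈ 666.87*I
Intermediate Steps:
g(B) = -3 - 4*B
√(g(N(2)) - 444671) = √((-3 - 4*(7 + 2)) - 444671) = √((-3 - 4*9) - 444671) = √((-3 - 36) - 444671) = √(-39 - 444671) = √(-444710) = I*√444710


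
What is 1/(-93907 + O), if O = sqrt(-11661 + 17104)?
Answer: -93907/8818519206 - sqrt(5443)/8818519206 ≈ -1.0657e-5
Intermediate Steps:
O = sqrt(5443) ≈ 73.777
1/(-93907 + O) = 1/(-93907 + sqrt(5443))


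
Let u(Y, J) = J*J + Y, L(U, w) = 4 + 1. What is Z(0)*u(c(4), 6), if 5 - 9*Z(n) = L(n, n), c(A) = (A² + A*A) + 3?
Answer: 0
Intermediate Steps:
c(A) = 3 + 2*A² (c(A) = (A² + A²) + 3 = 2*A² + 3 = 3 + 2*A²)
L(U, w) = 5
u(Y, J) = Y + J² (u(Y, J) = J² + Y = Y + J²)
Z(n) = 0 (Z(n) = 5/9 - ⅑*5 = 5/9 - 5/9 = 0)
Z(0)*u(c(4), 6) = 0*((3 + 2*4²) + 6²) = 0*((3 + 2*16) + 36) = 0*((3 + 32) + 36) = 0*(35 + 36) = 0*71 = 0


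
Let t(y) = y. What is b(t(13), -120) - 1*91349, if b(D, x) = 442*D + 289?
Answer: -85314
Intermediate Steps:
b(D, x) = 289 + 442*D
b(t(13), -120) - 1*91349 = (289 + 442*13) - 1*91349 = (289 + 5746) - 91349 = 6035 - 91349 = -85314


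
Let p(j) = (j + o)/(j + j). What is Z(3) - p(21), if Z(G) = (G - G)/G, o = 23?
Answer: -22/21 ≈ -1.0476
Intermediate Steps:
p(j) = (23 + j)/(2*j) (p(j) = (j + 23)/(j + j) = (23 + j)/((2*j)) = (23 + j)*(1/(2*j)) = (23 + j)/(2*j))
Z(G) = 0 (Z(G) = 0/G = 0)
Z(3) - p(21) = 0 - (23 + 21)/(2*21) = 0 - 44/(2*21) = 0 - 1*22/21 = 0 - 22/21 = -22/21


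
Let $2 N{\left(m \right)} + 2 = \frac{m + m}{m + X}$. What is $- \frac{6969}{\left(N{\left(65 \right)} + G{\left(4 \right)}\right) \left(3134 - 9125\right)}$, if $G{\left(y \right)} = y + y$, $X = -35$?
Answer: $\frac{13938}{109835} \approx 0.1269$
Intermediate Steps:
$N{\left(m \right)} = -1 + \frac{m}{-35 + m}$ ($N{\left(m \right)} = -1 + \frac{\left(m + m\right) \frac{1}{m - 35}}{2} = -1 + \frac{2 m \frac{1}{-35 + m}}{2} = -1 + \frac{m}{-35 + m}$)
$G{\left(y \right)} = 2 y$
$- \frac{6969}{\left(N{\left(65 \right)} + G{\left(4 \right)}\right) \left(3134 - 9125\right)} = - \frac{6969}{\left(\frac{35}{-35 + 65} + 2 \cdot 4\right) \left(3134 - 9125\right)} = - \frac{6969}{\left(\frac{35}{30} + 8\right) \left(-5991\right)} = - \frac{6969}{\left(35 \cdot \frac{1}{30} + 8\right) \left(-5991\right)} = - \frac{6969}{\left(\frac{7}{6} + 8\right) \left(-5991\right)} = - \frac{6969}{\frac{55}{6} \left(-5991\right)} = - \frac{6969}{- \frac{109835}{2}} = \left(-6969\right) \left(- \frac{2}{109835}\right) = \frac{13938}{109835}$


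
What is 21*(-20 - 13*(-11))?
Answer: 2583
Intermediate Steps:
21*(-20 - 13*(-11)) = 21*(-20 + 143) = 21*123 = 2583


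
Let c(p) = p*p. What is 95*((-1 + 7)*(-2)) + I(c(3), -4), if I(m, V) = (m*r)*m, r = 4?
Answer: -816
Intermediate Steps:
c(p) = p**2
I(m, V) = 4*m**2 (I(m, V) = (m*4)*m = (4*m)*m = 4*m**2)
95*((-1 + 7)*(-2)) + I(c(3), -4) = 95*((-1 + 7)*(-2)) + 4*(3**2)**2 = 95*(6*(-2)) + 4*9**2 = 95*(-12) + 4*81 = -1140 + 324 = -816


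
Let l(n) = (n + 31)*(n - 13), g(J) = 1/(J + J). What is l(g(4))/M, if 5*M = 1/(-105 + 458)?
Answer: -45266955/64 ≈ -7.0730e+5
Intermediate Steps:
g(J) = 1/(2*J)
l(n) = (-13 + n)*(31 + n) (l(n) = (31 + n)*(-13 + n) = (-13 + n)*(31 + n))
M = 1/1765 (M = 1/(5*(-105 + 458)) = (⅕)/353 = (⅕)*(1/353) = 1/1765 ≈ 0.00056657)
l(g(4))/M = (-403 + ((½)/4)² + 18*((½)/4))/(1/1765) = (-403 + ((½)*(¼))² + 18*((½)*(¼)))*1765 = (-403 + (⅛)² + 18*(⅛))*1765 = (-403 + 1/64 + 9/4)*1765 = -25647/64*1765 = -45266955/64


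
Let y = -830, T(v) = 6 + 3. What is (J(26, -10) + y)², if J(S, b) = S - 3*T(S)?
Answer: 690561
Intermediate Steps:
T(v) = 9
J(S, b) = -27 + S (J(S, b) = S - 3*9 = S - 27 = -27 + S)
(J(26, -10) + y)² = ((-27 + 26) - 830)² = (-1 - 830)² = (-831)² = 690561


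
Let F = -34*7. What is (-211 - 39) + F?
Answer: -488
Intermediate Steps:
F = -238
(-211 - 39) + F = (-211 - 39) - 238 = -250 - 238 = -488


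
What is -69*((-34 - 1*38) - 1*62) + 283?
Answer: 9529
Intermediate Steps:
-69*((-34 - 1*38) - 1*62) + 283 = -69*((-34 - 38) - 62) + 283 = -69*(-72 - 62) + 283 = -69*(-134) + 283 = 9246 + 283 = 9529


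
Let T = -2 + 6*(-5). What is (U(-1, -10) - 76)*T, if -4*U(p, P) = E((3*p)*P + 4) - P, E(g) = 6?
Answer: 2560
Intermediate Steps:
U(p, P) = -3/2 + P/4 (U(p, P) = -(6 - P)/4 = -3/2 + P/4)
T = -32 (T = -2 - 30 = -32)
(U(-1, -10) - 76)*T = ((-3/2 + (1/4)*(-10)) - 76)*(-32) = ((-3/2 - 5/2) - 76)*(-32) = (-4 - 76)*(-32) = -80*(-32) = 2560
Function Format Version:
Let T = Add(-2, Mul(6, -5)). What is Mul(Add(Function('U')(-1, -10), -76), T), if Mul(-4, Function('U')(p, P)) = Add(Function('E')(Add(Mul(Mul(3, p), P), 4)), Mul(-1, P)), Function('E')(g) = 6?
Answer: 2560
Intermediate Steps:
Function('U')(p, P) = Add(Rational(-3, 2), Mul(Rational(1, 4), P)) (Function('U')(p, P) = Mul(Rational(-1, 4), Add(6, Mul(-1, P))) = Add(Rational(-3, 2), Mul(Rational(1, 4), P)))
T = -32 (T = Add(-2, -30) = -32)
Mul(Add(Function('U')(-1, -10), -76), T) = Mul(Add(Add(Rational(-3, 2), Mul(Rational(1, 4), -10)), -76), -32) = Mul(Add(Add(Rational(-3, 2), Rational(-5, 2)), -76), -32) = Mul(Add(-4, -76), -32) = Mul(-80, -32) = 2560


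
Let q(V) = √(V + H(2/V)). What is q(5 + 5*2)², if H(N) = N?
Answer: 227/15 ≈ 15.133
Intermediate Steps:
q(V) = √(V + 2/V)
q(5 + 5*2)² = (√((5 + 5*2) + 2/(5 + 5*2)))² = (√((5 + 10) + 2/(5 + 10)))² = (√(15 + 2/15))² = (√(227/15))² = (√3405/15)² = 227/15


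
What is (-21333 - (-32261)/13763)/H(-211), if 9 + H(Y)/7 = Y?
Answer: 146786909/10597510 ≈ 13.851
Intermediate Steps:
H(Y) = -63 + 7*Y
(-21333 - (-32261)/13763)/H(-211) = (-21333 - (-32261)/13763)/(-63 + 7*(-211)) = (-21333 - (-32261)/13763)/(-63 - 1477) = (-21333 - 1*(-32261/13763))/(-1540) = (-21333 + 32261/13763)*(-1/1540) = -293573818/13763*(-1/1540) = 146786909/10597510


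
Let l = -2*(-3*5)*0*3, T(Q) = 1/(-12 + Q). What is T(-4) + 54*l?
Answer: -1/16 ≈ -0.062500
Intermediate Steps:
l = 0 (l = -(-30)*0*3 = -2*0*3 = 0*3 = 0)
T(-4) + 54*l = 1/(-12 - 4) + 54*0 = 1/(-16) + 0 = -1/16 + 0 = -1/16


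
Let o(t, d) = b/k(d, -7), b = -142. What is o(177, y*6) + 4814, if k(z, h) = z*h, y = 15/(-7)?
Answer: 216559/45 ≈ 4812.4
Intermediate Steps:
y = -15/7 (y = 15*(-⅐) = -15/7 ≈ -2.1429)
k(z, h) = h*z
o(t, d) = 142/(7*d) (o(t, d) = -142*(-1/(7*d)) = -(-142)/(7*d) = 142/(7*d))
o(177, y*6) + 4814 = 142/(7*((-15/7*6))) + 4814 = 142/(7*(-90/7)) + 4814 = (142/7)*(-7/90) + 4814 = -71/45 + 4814 = 216559/45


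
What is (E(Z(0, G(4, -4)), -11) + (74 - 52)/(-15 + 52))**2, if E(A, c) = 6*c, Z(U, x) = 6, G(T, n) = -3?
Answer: 5856400/1369 ≈ 4277.9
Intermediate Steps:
(E(Z(0, G(4, -4)), -11) + (74 - 52)/(-15 + 52))**2 = (6*(-11) + (74 - 52)/(-15 + 52))**2 = (-66 + 22/37)**2 = (-2420/37)**2 = 5856400/1369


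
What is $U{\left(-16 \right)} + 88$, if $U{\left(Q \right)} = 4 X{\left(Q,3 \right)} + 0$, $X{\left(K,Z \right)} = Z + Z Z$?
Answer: $136$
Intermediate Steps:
$X{\left(K,Z \right)} = Z + Z^{2}$
$U{\left(Q \right)} = 48$ ($U{\left(Q \right)} = 4 \cdot 3 \left(1 + 3\right) + 0 = 4 \cdot 3 \cdot 4 + 0 = 4 \cdot 12 + 0 = 48 + 0 = 48$)
$U{\left(-16 \right)} + 88 = 48 + 88 = 136$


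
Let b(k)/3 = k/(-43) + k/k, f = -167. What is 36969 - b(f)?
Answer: 1589037/43 ≈ 36954.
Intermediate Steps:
b(k) = 3 - 3*k/43 (b(k) = 3*(k/(-43) + k/k) = 3*(k*(-1/43) + 1) = 3*(-k/43 + 1) = 3*(1 - k/43) = 3 - 3*k/43)
36969 - b(f) = 36969 - (3 - 3/43*(-167)) = 36969 - (3 + 501/43) = 36969 - 1*630/43 = 36969 - 630/43 = 1589037/43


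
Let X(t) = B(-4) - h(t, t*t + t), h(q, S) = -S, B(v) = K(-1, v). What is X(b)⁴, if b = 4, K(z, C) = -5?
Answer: 50625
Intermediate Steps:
B(v) = -5
X(t) = -5 + t + t² (X(t) = -5 - (-1)*(t*t + t) = -5 - (-1)*(t² + t) = -5 - (-1)*(t + t²) = -5 - (-t - t²) = -5 + (t + t²) = -5 + t + t²)
X(b)⁴ = (-5 + 4*(1 + 4))⁴ = (-5 + 4*5)⁴ = (-5 + 20)⁴ = 15⁴ = 50625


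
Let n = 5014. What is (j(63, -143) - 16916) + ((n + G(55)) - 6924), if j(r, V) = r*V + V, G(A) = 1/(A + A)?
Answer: -3077579/110 ≈ -27978.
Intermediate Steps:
G(A) = 1/(2*A)
j(r, V) = V + V*r (j(r, V) = V*r + V = V + V*r)
(j(63, -143) - 16916) + ((n + G(55)) - 6924) = (-143*(1 + 63) - 16916) + ((5014 + (1/2)/55) - 6924) = (-143*64 - 16916) + ((5014 + (1/2)*(1/55)) - 6924) = (-9152 - 16916) + ((5014 + 1/110) - 6924) = -26068 + (551541/110 - 6924) = -26068 - 210099/110 = -3077579/110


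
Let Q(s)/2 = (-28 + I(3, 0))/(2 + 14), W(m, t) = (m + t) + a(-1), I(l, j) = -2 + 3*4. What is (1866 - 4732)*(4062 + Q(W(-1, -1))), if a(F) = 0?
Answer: -23270487/2 ≈ -1.1635e+7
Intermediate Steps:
I(l, j) = 10 (I(l, j) = -2 + 12 = 10)
W(m, t) = m + t (W(m, t) = (m + t) + 0 = m + t)
Q(s) = -9/4 (Q(s) = 2*((-28 + 10)/(2 + 14)) = 2*(-18/16) = 2*(-18*1/16) = 2*(-9/8) = -9/4)
(1866 - 4732)*(4062 + Q(W(-1, -1))) = (1866 - 4732)*(4062 - 9/4) = -2866*16239/4 = -23270487/2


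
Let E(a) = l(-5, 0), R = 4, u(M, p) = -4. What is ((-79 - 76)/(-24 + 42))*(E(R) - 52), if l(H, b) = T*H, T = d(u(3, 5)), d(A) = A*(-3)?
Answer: 8680/9 ≈ 964.44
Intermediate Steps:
d(A) = -3*A
T = 12 (T = -3*(-4) = 12)
l(H, b) = 12*H
E(a) = -60 (E(a) = 12*(-5) = -60)
((-79 - 76)/(-24 + 42))*(E(R) - 52) = ((-79 - 76)/(-24 + 42))*(-60 - 52) = -155/18*(-112) = 8680/9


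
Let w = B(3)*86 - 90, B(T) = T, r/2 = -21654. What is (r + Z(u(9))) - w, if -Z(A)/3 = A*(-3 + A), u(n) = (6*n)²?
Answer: -25526400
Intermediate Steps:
u(n) = 36*n²
r = -43308 (r = 2*(-21654) = -43308)
w = 168 (w = 3*86 - 90 = 258 - 90 = 168)
Z(A) = -3*A*(-3 + A)
(r + Z(u(9))) - w = (-43308 + 3*(36*9²)*(3 - 36*9²)) - 1*168 = (-43308 + 3*(36*81)*(3 - 36*81)) - 168 = (-43308 + 3*2916*(3 - 1*2916)) - 168 = (-43308 + 3*2916*(3 - 2916)) - 168 = (-43308 + 3*2916*(-2913)) - 168 = (-43308 - 25482924) - 168 = -25526232 - 168 = -25526400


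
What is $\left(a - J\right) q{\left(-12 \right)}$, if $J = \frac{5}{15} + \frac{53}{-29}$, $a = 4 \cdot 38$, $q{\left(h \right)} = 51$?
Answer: $\frac{227018}{29} \approx 7828.2$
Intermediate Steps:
$a = 152$
$J = - \frac{130}{87}$ ($J = 5 \cdot \frac{1}{15} + 53 \left(- \frac{1}{29}\right) = \frac{1}{3} - \frac{53}{29} = - \frac{130}{87} \approx -1.4943$)
$\left(a - J\right) q{\left(-12 \right)} = \left(152 - - \frac{130}{87}\right) 51 = \left(152 + \frac{130}{87}\right) 51 = \frac{13354}{87} \cdot 51 = \frac{227018}{29}$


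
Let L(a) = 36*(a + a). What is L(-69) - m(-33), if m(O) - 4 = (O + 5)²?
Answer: -5756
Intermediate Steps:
m(O) = 4 + (5 + O)² (m(O) = 4 + (O + 5)² = 4 + (5 + O)²)
L(a) = 72*a (L(a) = 36*(2*a) = 72*a)
L(-69) - m(-33) = 72*(-69) - (4 + (5 - 33)²) = -4968 - (4 + (-28)²) = -4968 - (4 + 784) = -4968 - 1*788 = -4968 - 788 = -5756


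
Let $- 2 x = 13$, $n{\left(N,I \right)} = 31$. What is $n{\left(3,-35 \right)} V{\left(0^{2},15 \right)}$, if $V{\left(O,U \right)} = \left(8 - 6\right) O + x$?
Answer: $- \frac{403}{2} \approx -201.5$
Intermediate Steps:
$x = - \frac{13}{2}$ ($x = \left(- \frac{1}{2}\right) 13 = - \frac{13}{2} \approx -6.5$)
$V{\left(O,U \right)} = - \frac{13}{2} + 2 O$ ($V{\left(O,U \right)} = \left(8 - 6\right) O - \frac{13}{2} = 2 O - \frac{13}{2} = - \frac{13}{2} + 2 O$)
$n{\left(3,-35 \right)} V{\left(0^{2},15 \right)} = 31 \left(- \frac{13}{2} + 2 \cdot 0^{2}\right) = 31 \left(- \frac{13}{2} + 2 \cdot 0\right) = 31 \left(- \frac{13}{2} + 0\right) = 31 \left(- \frac{13}{2}\right) = - \frac{403}{2}$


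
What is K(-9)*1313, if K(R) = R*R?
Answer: 106353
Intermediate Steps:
K(R) = R²
K(-9)*1313 = (-9)²*1313 = 81*1313 = 106353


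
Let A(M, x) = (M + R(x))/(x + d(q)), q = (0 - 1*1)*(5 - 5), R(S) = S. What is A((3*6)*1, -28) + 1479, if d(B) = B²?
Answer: 20711/14 ≈ 1479.4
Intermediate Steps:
q = 0 (q = (0 - 1)*0 = -1*0 = 0)
A(M, x) = (M + x)/x (A(M, x) = (M + x)/(x + 0²) = (M + x)/(x + 0) = (M + x)/x)
A((3*6)*1, -28) + 1479 = ((3*6)*1 - 28)/(-28) + 1479 = -(18*1 - 28)/28 + 1479 = -(18 - 28)/28 + 1479 = -1/28*(-10) + 1479 = 5/14 + 1479 = 20711/14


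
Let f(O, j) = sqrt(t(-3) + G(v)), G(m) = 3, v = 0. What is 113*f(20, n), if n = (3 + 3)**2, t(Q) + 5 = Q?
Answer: 113*I*sqrt(5) ≈ 252.68*I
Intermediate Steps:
t(Q) = -5 + Q
n = 36 (n = 6**2 = 36)
f(O, j) = I*sqrt(5) (f(O, j) = sqrt((-5 - 3) + 3) = sqrt(-8 + 3) = sqrt(-5) = I*sqrt(5))
113*f(20, n) = 113*(I*sqrt(5)) = 113*I*sqrt(5)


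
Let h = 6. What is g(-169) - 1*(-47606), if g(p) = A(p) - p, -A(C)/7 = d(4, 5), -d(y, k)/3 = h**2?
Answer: 48531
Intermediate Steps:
d(y, k) = -108 (d(y, k) = -3*6**2 = -3*36 = -108)
A(C) = 756 (A(C) = -7*(-108) = 756)
g(p) = 756 - p
g(-169) - 1*(-47606) = (756 - 1*(-169)) - 1*(-47606) = (756 + 169) + 47606 = 925 + 47606 = 48531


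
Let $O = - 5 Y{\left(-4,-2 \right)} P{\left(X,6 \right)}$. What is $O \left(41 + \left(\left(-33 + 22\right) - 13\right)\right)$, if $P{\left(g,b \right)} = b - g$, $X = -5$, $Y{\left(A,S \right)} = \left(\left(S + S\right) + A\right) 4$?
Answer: $29920$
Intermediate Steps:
$Y{\left(A,S \right)} = 4 A + 8 S$ ($Y{\left(A,S \right)} = \left(2 S + A\right) 4 = \left(A + 2 S\right) 4 = 4 A + 8 S$)
$O = 1760$ ($O = - 5 \left(4 \left(-4\right) + 8 \left(-2\right)\right) \left(6 - -5\right) = - 5 \left(-16 - 16\right) \left(6 + 5\right) = \left(-5\right) \left(-32\right) 11 = 160 \cdot 11 = 1760$)
$O \left(41 + \left(\left(-33 + 22\right) - 13\right)\right) = 1760 \left(41 + \left(\left(-33 + 22\right) - 13\right)\right) = 1760 \left(41 - 24\right) = 1760 \cdot 17 = 29920$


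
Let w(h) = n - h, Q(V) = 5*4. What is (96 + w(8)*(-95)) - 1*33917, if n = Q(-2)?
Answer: -34961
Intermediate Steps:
Q(V) = 20
n = 20
w(h) = 20 - h
(96 + w(8)*(-95)) - 1*33917 = (96 + (20 - 1*8)*(-95)) - 1*33917 = (96 + (20 - 8)*(-95)) - 33917 = (96 + 12*(-95)) - 33917 = (96 - 1140) - 33917 = -1044 - 33917 = -34961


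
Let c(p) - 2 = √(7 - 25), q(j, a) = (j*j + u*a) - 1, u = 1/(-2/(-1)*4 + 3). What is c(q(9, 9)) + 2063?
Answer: 2065 + 3*I*√2 ≈ 2065.0 + 4.2426*I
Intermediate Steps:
u = 1/11 (u = 1/(-2*(-1)*4 + 3) = 1/(2*4 + 3) = 1/(8 + 3) = 1/11 ≈ 0.090909)
q(j, a) = -1 + j² + a/11 (q(j, a) = (j*j + a/11) - 1 = (j² + a/11) - 1 = -1 + j² + a/11)
c(p) = 2 + 3*I*√2 (c(p) = 2 + √(7 - 25) = 2 + √(-18) = 2 + 3*I*√2)
c(q(9, 9)) + 2063 = (2 + 3*I*√2) + 2063 = 2065 + 3*I*√2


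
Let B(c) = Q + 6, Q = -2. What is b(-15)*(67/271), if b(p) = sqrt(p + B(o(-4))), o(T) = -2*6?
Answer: 67*I*sqrt(11)/271 ≈ 0.81998*I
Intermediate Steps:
o(T) = -12
B(c) = 4 (B(c) = -2 + 6 = 4)
b(p) = sqrt(4 + p) (b(p) = sqrt(p + 4) = sqrt(4 + p))
b(-15)*(67/271) = sqrt(4 - 15)*(67/271) = sqrt(-11)*(67*(1/271)) = (I*sqrt(11))*(67/271) = 67*I*sqrt(11)/271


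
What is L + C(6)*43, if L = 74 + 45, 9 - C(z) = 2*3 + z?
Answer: -10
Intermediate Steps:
C(z) = 3 - z (C(z) = 9 - (2*3 + z) = 9 - (6 + z) = 9 + (-6 - z) = 3 - z)
L = 119
L + C(6)*43 = 119 + (3 - 1*6)*43 = 119 + (3 - 6)*43 = 119 - 3*43 = 119 - 129 = -10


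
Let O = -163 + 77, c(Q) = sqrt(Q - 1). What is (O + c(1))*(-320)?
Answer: 27520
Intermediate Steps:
c(Q) = sqrt(-1 + Q)
O = -86
(O + c(1))*(-320) = (-86 + sqrt(-1 + 1))*(-320) = (-86 + sqrt(0))*(-320) = (-86 + 0)*(-320) = -86*(-320) = 27520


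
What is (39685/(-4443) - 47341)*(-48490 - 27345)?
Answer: 15953844849580/4443 ≈ 3.5908e+9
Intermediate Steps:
(39685/(-4443) - 47341)*(-48490 - 27345) = (39685*(-1/4443) - 47341)*(-75835) = (-39685/4443 - 47341)*(-75835) = -210375748/4443*(-75835) = 15953844849580/4443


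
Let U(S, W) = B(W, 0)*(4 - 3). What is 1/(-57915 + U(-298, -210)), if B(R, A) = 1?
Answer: -1/57914 ≈ -1.7267e-5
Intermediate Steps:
U(S, W) = 1 (U(S, W) = 1*(4 - 3) = 1*1 = 1)
1/(-57915 + U(-298, -210)) = 1/(-57915 + 1) = 1/(-57914) = -1/57914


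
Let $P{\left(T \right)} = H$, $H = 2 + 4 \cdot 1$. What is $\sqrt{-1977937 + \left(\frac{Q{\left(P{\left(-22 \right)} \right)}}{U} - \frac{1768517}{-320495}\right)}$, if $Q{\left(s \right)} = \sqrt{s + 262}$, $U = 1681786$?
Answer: $\frac{\sqrt{-143659792402320479625593991990 + 86374044142207325 \sqrt{67}}}{269502002035} \approx 1406.4 i$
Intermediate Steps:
$H = 6$ ($H = 2 + 4 = 6$)
$P{\left(T \right)} = 6$
$Q{\left(s \right)} = \sqrt{262 + s}$
$\sqrt{-1977937 + \left(\frac{Q{\left(P{\left(-22 \right)} \right)}}{U} - \frac{1768517}{-320495}\right)} = \sqrt{-1977937 + \left(\frac{\sqrt{262 + 6}}{1681786} - \frac{1768517}{-320495}\right)} = \sqrt{-1977937 + \left(\sqrt{268} \cdot \frac{1}{1681786} - - \frac{1768517}{320495}\right)} = \sqrt{-1977937 + \left(2 \sqrt{67} \cdot \frac{1}{1681786} + \frac{1768517}{320495}\right)} = \sqrt{-1977937 + \left(\frac{\sqrt{67}}{840893} + \frac{1768517}{320495}\right)} = \sqrt{-1977937 + \left(\frac{1768517}{320495} + \frac{\sqrt{67}}{840893}\right)} = \sqrt{- \frac{633917150298}{320495} + \frac{\sqrt{67}}{840893}}$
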